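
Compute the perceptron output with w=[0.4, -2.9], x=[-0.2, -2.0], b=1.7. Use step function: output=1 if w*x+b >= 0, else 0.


z = w . x + b
= 0.4*-0.2 + -2.9*-2.0 + 1.7
= -0.08 + 5.8 + 1.7
= 5.72 + 1.7
= 7.42
Since z = 7.42 >= 0, output = 1

1


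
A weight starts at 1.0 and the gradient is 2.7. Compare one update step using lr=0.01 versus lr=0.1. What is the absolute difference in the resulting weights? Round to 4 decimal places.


With lr=0.01: w_new = 1.0 - 0.01 * 2.7 = 0.973
With lr=0.1: w_new = 1.0 - 0.1 * 2.7 = 0.73
Absolute difference = |0.973 - 0.73|
= 0.2430

0.2430


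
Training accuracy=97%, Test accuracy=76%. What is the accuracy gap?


Gap = train_accuracy - test_accuracy
= 97 - 76
= 21%
This large gap strongly indicates overfitting.

21


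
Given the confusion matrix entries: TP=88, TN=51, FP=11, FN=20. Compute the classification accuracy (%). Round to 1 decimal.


Accuracy = (TP + TN) / (TP + TN + FP + FN) * 100
= (88 + 51) / (88 + 51 + 11 + 20)
= 139 / 170
= 0.8176
= 81.8%

81.8


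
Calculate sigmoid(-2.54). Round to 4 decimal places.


sigmoid(z) = 1 / (1 + exp(-z))
exp(-(-2.54)) = exp(2.54) = 12.6797
1 + 12.6797 = 13.6797
1 / 13.6797 = 0.0731

0.0731


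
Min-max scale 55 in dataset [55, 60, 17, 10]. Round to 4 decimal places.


Min = 10, Max = 60
Range = 60 - 10 = 50
Scaled = (x - min) / (max - min)
= (55 - 10) / 50
= 45 / 50
= 0.9000

0.9000


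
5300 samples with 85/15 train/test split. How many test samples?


Train samples = 5300 * 85% = 4505
Test samples = 5300 - 4505
= 795

795


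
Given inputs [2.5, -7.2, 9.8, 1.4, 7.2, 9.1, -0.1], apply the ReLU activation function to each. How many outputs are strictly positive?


ReLU(x) = max(0, x) for each element:
ReLU(2.5) = 2.5
ReLU(-7.2) = 0
ReLU(9.8) = 9.8
ReLU(1.4) = 1.4
ReLU(7.2) = 7.2
ReLU(9.1) = 9.1
ReLU(-0.1) = 0
Active neurons (>0): 5

5


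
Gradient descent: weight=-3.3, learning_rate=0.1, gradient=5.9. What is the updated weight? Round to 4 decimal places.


w_new = w_old - lr * gradient
= -3.3 - 0.1 * 5.9
= -3.3 - (0.59)
= -3.8900

-3.8900


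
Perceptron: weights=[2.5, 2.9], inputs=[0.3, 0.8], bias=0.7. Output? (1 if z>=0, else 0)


z = w . x + b
= 2.5*0.3 + 2.9*0.8 + 0.7
= 0.75 + 2.32 + 0.7
= 3.07 + 0.7
= 3.77
Since z = 3.77 >= 0, output = 1

1


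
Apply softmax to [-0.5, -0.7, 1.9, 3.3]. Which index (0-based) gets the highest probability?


Softmax is a monotonic transformation, so it preserves the argmax.
We need to find the index of the maximum logit.
Index 0: -0.5
Index 1: -0.7
Index 2: 1.9
Index 3: 3.3
Maximum logit = 3.3 at index 3

3


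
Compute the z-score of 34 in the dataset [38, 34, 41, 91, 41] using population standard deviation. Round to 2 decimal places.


Mean = (38 + 34 + 41 + 91 + 41) / 5 = 49.0
Variance = sum((x_i - mean)^2) / n = 447.6
Std = sqrt(447.6) = 21.1566
Z = (x - mean) / std
= (34 - 49.0) / 21.1566
= -15.0 / 21.1566
= -0.71

-0.71


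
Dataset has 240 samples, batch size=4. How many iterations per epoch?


Iterations per epoch = dataset_size / batch_size
= 240 / 4
= 60

60


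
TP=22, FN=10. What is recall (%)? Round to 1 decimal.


Recall = TP / (TP + FN) * 100
= 22 / (22 + 10)
= 22 / 32
= 0.6875
= 68.8%

68.8


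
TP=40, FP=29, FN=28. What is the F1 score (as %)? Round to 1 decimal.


Precision = TP / (TP + FP) = 40 / 69 = 0.5797
Recall = TP / (TP + FN) = 40 / 68 = 0.5882
F1 = 2 * P * R / (P + R)
= 2 * 0.5797 * 0.5882 / (0.5797 + 0.5882)
= 0.682 / 1.1679
= 0.5839
As percentage: 58.4%

58.4


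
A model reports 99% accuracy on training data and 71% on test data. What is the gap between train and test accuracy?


Gap = train_accuracy - test_accuracy
= 99 - 71
= 28%
This large gap strongly indicates overfitting.

28


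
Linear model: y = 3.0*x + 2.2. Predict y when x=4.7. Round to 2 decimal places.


y = 3.0 * 4.7 + (2.2)
= 14.1 + (2.2)
= 16.30

16.30


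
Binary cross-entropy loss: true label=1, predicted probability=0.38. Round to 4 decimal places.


For y=1: Loss = -log(p)
= -log(0.38)
= -(-0.9676)
= 0.9676

0.9676


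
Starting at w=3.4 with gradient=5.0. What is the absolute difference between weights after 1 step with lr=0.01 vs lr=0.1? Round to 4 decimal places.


With lr=0.01: w_new = 3.4 - 0.01 * 5.0 = 3.35
With lr=0.1: w_new = 3.4 - 0.1 * 5.0 = 2.9
Absolute difference = |3.35 - 2.9|
= 0.4500

0.4500


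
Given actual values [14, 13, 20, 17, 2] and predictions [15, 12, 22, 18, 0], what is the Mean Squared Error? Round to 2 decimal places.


Differences: [-1, 1, -2, -1, 2]
Squared errors: [1, 1, 4, 1, 4]
Sum of squared errors = 11
MSE = 11 / 5 = 2.20

2.20


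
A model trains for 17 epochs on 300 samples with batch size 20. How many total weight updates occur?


Iterations per epoch = 300 / 20 = 15
Total updates = iterations_per_epoch * epochs
= 15 * 17
= 255

255


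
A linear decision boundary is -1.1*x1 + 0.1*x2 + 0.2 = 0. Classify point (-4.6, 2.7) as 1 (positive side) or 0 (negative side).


Compute -1.1 * -4.6 + 0.1 * 2.7 + 0.2
= 5.06 + 0.27 + 0.2
= 5.53
Since 5.53 >= 0, the point is on the positive side.

1


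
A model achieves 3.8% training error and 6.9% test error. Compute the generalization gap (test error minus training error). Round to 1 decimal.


Generalization gap = test_error - train_error
= 6.9 - 3.8
= 3.1%
A moderate gap.

3.1


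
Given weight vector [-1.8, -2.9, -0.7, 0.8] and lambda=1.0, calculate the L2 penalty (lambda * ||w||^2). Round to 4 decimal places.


Squaring each weight:
(-1.8)^2 = 3.24
(-2.9)^2 = 8.41
(-0.7)^2 = 0.49
0.8^2 = 0.64
Sum of squares = 12.78
Penalty = 1.0 * 12.78 = 12.7800

12.7800


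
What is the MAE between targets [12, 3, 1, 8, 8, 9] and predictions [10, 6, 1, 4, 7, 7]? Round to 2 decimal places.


Absolute errors: [2, 3, 0, 4, 1, 2]
Sum of absolute errors = 12
MAE = 12 / 6 = 2.00

2.00


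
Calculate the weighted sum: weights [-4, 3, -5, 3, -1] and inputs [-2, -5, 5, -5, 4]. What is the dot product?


Element-wise products:
-4 * -2 = 8
3 * -5 = -15
-5 * 5 = -25
3 * -5 = -15
-1 * 4 = -4
Sum = 8 + -15 + -25 + -15 + -4
= -51

-51


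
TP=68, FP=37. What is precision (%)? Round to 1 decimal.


Precision = TP / (TP + FP) * 100
= 68 / (68 + 37)
= 68 / 105
= 0.6476
= 64.8%

64.8


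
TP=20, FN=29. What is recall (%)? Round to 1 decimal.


Recall = TP / (TP + FN) * 100
= 20 / (20 + 29)
= 20 / 49
= 0.4082
= 40.8%

40.8


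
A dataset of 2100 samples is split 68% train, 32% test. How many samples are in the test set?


Train samples = 2100 * 68% = 1428
Test samples = 2100 - 1428
= 672

672


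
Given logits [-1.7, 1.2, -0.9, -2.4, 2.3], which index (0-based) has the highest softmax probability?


Softmax is a monotonic transformation, so it preserves the argmax.
We need to find the index of the maximum logit.
Index 0: -1.7
Index 1: 1.2
Index 2: -0.9
Index 3: -2.4
Index 4: 2.3
Maximum logit = 2.3 at index 4

4


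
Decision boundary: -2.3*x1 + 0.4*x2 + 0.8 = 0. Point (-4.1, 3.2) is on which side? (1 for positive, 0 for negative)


Compute -2.3 * -4.1 + 0.4 * 3.2 + 0.8
= 9.43 + 1.28 + 0.8
= 11.51
Since 11.51 >= 0, the point is on the positive side.

1


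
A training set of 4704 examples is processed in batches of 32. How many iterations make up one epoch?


Iterations per epoch = dataset_size / batch_size
= 4704 / 32
= 147

147


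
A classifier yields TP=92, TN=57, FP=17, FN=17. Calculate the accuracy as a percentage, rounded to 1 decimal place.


Accuracy = (TP + TN) / (TP + TN + FP + FN) * 100
= (92 + 57) / (92 + 57 + 17 + 17)
= 149 / 183
= 0.8142
= 81.4%

81.4


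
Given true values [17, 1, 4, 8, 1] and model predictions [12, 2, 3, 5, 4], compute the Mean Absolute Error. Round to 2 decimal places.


Absolute errors: [5, 1, 1, 3, 3]
Sum of absolute errors = 13
MAE = 13 / 5 = 2.60

2.60


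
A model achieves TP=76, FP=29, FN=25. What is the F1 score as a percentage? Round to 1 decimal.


Precision = TP / (TP + FP) = 76 / 105 = 0.7238
Recall = TP / (TP + FN) = 76 / 101 = 0.7525
F1 = 2 * P * R / (P + R)
= 2 * 0.7238 * 0.7525 / (0.7238 + 0.7525)
= 1.0893 / 1.4763
= 0.7379
As percentage: 73.8%

73.8


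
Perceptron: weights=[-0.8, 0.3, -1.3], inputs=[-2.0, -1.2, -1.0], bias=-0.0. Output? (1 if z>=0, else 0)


z = w . x + b
= -0.8*-2.0 + 0.3*-1.2 + -1.3*-1.0 + -0.0
= 1.6 + -0.36 + 1.3 + -0.0
= 2.54 + -0.0
= 2.54
Since z = 2.54 >= 0, output = 1

1


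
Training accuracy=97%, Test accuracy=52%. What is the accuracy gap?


Gap = train_accuracy - test_accuracy
= 97 - 52
= 45%
This large gap strongly indicates overfitting.

45


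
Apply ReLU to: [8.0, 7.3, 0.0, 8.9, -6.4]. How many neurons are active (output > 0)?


ReLU(x) = max(0, x) for each element:
ReLU(8.0) = 8.0
ReLU(7.3) = 7.3
ReLU(0.0) = 0
ReLU(8.9) = 8.9
ReLU(-6.4) = 0
Active neurons (>0): 3

3


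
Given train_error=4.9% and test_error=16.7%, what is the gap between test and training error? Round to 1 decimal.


Generalization gap = test_error - train_error
= 16.7 - 4.9
= 11.8%
A large gap suggests overfitting.

11.8


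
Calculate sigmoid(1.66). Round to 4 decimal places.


sigmoid(z) = 1 / (1 + exp(-z))
exp(-(1.66)) = exp(-1.66) = 0.1901
1 + 0.1901 = 1.1901
1 / 1.1901 = 0.8402

0.8402


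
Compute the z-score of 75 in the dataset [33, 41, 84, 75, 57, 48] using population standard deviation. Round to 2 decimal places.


Mean = (33 + 41 + 84 + 75 + 57 + 48) / 6 = 56.3333
Variance = sum((x_i - mean)^2) / n = 327.2222
Std = sqrt(327.2222) = 18.0893
Z = (x - mean) / std
= (75 - 56.3333) / 18.0893
= 18.6667 / 18.0893
= 1.03

1.03


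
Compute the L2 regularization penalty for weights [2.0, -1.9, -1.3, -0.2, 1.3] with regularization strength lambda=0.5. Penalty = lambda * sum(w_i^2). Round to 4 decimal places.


Squaring each weight:
2.0^2 = 4.0
(-1.9)^2 = 3.61
(-1.3)^2 = 1.69
(-0.2)^2 = 0.04
1.3^2 = 1.69
Sum of squares = 11.03
Penalty = 0.5 * 11.03 = 5.5150

5.5150


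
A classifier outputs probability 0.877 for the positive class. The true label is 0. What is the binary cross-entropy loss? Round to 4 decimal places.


For y=0: Loss = -log(1-p)
= -log(1 - 0.877)
= -log(0.123)
= -(-2.0956)
= 2.0956

2.0956


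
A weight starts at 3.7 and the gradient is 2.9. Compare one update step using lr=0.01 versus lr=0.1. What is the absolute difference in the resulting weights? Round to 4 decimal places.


With lr=0.01: w_new = 3.7 - 0.01 * 2.9 = 3.671
With lr=0.1: w_new = 3.7 - 0.1 * 2.9 = 3.41
Absolute difference = |3.671 - 3.41|
= 0.2610

0.2610


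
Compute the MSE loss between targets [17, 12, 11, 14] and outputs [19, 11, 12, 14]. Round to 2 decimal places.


Differences: [-2, 1, -1, 0]
Squared errors: [4, 1, 1, 0]
Sum of squared errors = 6
MSE = 6 / 4 = 1.50

1.50


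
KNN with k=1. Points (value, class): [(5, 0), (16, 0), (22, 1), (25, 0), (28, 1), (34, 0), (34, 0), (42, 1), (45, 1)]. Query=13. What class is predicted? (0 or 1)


Distances from query 13:
Point 16 (class 0): distance = 3
K=1 nearest neighbors: classes = [0]
Votes for class 1: 0 / 1
Majority vote => class 0

0


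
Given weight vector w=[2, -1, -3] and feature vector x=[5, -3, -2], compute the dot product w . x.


Element-wise products:
2 * 5 = 10
-1 * -3 = 3
-3 * -2 = 6
Sum = 10 + 3 + 6
= 19

19


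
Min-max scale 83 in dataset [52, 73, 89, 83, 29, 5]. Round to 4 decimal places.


Min = 5, Max = 89
Range = 89 - 5 = 84
Scaled = (x - min) / (max - min)
= (83 - 5) / 84
= 78 / 84
= 0.9286

0.9286


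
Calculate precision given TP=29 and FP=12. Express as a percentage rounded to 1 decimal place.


Precision = TP / (TP + FP) * 100
= 29 / (29 + 12)
= 29 / 41
= 0.7073
= 70.7%

70.7


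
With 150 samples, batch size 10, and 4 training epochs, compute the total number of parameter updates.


Iterations per epoch = 150 / 10 = 15
Total updates = iterations_per_epoch * epochs
= 15 * 4
= 60

60


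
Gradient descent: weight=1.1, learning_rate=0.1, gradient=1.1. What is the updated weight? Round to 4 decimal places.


w_new = w_old - lr * gradient
= 1.1 - 0.1 * 1.1
= 1.1 - (0.11)
= 0.9900

0.9900


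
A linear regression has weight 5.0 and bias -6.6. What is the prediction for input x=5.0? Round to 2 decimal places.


y = 5.0 * 5.0 + (-6.6)
= 25.0 + (-6.6)
= 18.40

18.40


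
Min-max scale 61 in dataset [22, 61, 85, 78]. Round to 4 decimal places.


Min = 22, Max = 85
Range = 85 - 22 = 63
Scaled = (x - min) / (max - min)
= (61 - 22) / 63
= 39 / 63
= 0.6190

0.6190


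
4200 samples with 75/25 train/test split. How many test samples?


Train samples = 4200 * 75% = 3150
Test samples = 4200 - 3150
= 1050

1050


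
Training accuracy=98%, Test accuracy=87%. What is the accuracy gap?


Gap = train_accuracy - test_accuracy
= 98 - 87
= 11%
This gap suggests the model is overfitting.

11


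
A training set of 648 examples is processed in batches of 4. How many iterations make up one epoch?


Iterations per epoch = dataset_size / batch_size
= 648 / 4
= 162

162


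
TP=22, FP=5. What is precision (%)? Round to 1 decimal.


Precision = TP / (TP + FP) * 100
= 22 / (22 + 5)
= 22 / 27
= 0.8148
= 81.5%

81.5


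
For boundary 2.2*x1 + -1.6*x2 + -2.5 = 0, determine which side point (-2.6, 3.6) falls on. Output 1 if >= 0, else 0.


Compute 2.2 * -2.6 + -1.6 * 3.6 + -2.5
= -5.72 + -5.76 + -2.5
= -13.98
Since -13.98 < 0, the point is on the negative side.

0


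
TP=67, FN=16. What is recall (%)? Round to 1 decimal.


Recall = TP / (TP + FN) * 100
= 67 / (67 + 16)
= 67 / 83
= 0.8072
= 80.7%

80.7


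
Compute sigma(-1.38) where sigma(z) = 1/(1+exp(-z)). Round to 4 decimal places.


sigmoid(z) = 1 / (1 + exp(-z))
exp(-(-1.38)) = exp(1.38) = 3.9749
1 + 3.9749 = 4.9749
1 / 4.9749 = 0.2010

0.2010


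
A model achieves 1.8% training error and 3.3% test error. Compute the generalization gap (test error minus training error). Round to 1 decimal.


Generalization gap = test_error - train_error
= 3.3 - 1.8
= 1.5%
A small gap suggests good generalization.

1.5


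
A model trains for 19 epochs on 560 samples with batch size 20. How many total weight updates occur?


Iterations per epoch = 560 / 20 = 28
Total updates = iterations_per_epoch * epochs
= 28 * 19
= 532

532


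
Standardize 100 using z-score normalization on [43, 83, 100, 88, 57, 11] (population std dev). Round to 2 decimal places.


Mean = (43 + 83 + 100 + 88 + 57 + 11) / 6 = 63.6667
Variance = sum((x_i - mean)^2) / n = 921.8889
Std = sqrt(921.8889) = 30.3626
Z = (x - mean) / std
= (100 - 63.6667) / 30.3626
= 36.3333 / 30.3626
= 1.20

1.20


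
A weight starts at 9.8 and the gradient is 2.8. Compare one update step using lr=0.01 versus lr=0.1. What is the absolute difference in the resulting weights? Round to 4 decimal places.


With lr=0.01: w_new = 9.8 - 0.01 * 2.8 = 9.772
With lr=0.1: w_new = 9.8 - 0.1 * 2.8 = 9.52
Absolute difference = |9.772 - 9.52|
= 0.2520

0.2520


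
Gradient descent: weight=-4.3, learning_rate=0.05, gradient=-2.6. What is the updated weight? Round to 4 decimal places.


w_new = w_old - lr * gradient
= -4.3 - 0.05 * -2.6
= -4.3 - (-0.13)
= -4.1700

-4.1700


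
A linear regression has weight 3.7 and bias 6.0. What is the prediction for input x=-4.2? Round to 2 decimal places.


y = 3.7 * -4.2 + (6.0)
= -15.54 + (6.0)
= -9.54

-9.54


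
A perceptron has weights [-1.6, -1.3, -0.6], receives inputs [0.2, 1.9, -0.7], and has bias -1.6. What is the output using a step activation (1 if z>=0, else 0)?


z = w . x + b
= -1.6*0.2 + -1.3*1.9 + -0.6*-0.7 + -1.6
= -0.32 + -2.47 + 0.42 + -1.6
= -2.37 + -1.6
= -3.97
Since z = -3.97 < 0, output = 0

0


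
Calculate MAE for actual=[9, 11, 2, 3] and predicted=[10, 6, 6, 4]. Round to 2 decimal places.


Absolute errors: [1, 5, 4, 1]
Sum of absolute errors = 11
MAE = 11 / 4 = 2.75

2.75


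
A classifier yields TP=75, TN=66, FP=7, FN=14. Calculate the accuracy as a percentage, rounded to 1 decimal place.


Accuracy = (TP + TN) / (TP + TN + FP + FN) * 100
= (75 + 66) / (75 + 66 + 7 + 14)
= 141 / 162
= 0.8704
= 87.0%

87.0


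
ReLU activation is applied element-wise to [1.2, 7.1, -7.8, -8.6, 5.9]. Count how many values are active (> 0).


ReLU(x) = max(0, x) for each element:
ReLU(1.2) = 1.2
ReLU(7.1) = 7.1
ReLU(-7.8) = 0
ReLU(-8.6) = 0
ReLU(5.9) = 5.9
Active neurons (>0): 3

3


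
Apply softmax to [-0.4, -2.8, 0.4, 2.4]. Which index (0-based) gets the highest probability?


Softmax is a monotonic transformation, so it preserves the argmax.
We need to find the index of the maximum logit.
Index 0: -0.4
Index 1: -2.8
Index 2: 0.4
Index 3: 2.4
Maximum logit = 2.4 at index 3

3


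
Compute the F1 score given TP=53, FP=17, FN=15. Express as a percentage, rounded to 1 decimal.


Precision = TP / (TP + FP) = 53 / 70 = 0.7571
Recall = TP / (TP + FN) = 53 / 68 = 0.7794
F1 = 2 * P * R / (P + R)
= 2 * 0.7571 * 0.7794 / (0.7571 + 0.7794)
= 1.1803 / 1.5366
= 0.7681
As percentage: 76.8%

76.8


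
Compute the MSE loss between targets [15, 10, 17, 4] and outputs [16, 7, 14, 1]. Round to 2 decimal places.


Differences: [-1, 3, 3, 3]
Squared errors: [1, 9, 9, 9]
Sum of squared errors = 28
MSE = 28 / 4 = 7.00

7.00


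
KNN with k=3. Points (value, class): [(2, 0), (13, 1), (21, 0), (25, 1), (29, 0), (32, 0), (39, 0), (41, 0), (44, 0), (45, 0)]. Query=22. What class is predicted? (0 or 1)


Distances from query 22:
Point 21 (class 0): distance = 1
Point 25 (class 1): distance = 3
Point 29 (class 0): distance = 7
K=3 nearest neighbors: classes = [0, 1, 0]
Votes for class 1: 1 / 3
Majority vote => class 0

0


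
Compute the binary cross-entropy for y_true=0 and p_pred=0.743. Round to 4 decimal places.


For y=0: Loss = -log(1-p)
= -log(1 - 0.743)
= -log(0.257)
= -(-1.3587)
= 1.3587

1.3587


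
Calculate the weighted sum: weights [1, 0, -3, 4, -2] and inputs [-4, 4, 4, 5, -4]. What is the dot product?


Element-wise products:
1 * -4 = -4
0 * 4 = 0
-3 * 4 = -12
4 * 5 = 20
-2 * -4 = 8
Sum = -4 + 0 + -12 + 20 + 8
= 12

12


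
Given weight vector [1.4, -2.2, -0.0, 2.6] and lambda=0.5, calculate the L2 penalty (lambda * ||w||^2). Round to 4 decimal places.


Squaring each weight:
1.4^2 = 1.96
(-2.2)^2 = 4.84
(-0.0)^2 = 0.0
2.6^2 = 6.76
Sum of squares = 13.56
Penalty = 0.5 * 13.56 = 6.7800

6.7800


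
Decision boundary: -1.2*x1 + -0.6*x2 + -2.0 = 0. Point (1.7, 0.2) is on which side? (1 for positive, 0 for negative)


Compute -1.2 * 1.7 + -0.6 * 0.2 + -2.0
= -2.04 + -0.12 + -2.0
= -4.16
Since -4.16 < 0, the point is on the negative side.

0


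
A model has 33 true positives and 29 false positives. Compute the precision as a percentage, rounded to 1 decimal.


Precision = TP / (TP + FP) * 100
= 33 / (33 + 29)
= 33 / 62
= 0.5323
= 53.2%

53.2


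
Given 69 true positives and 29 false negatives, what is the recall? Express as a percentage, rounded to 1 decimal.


Recall = TP / (TP + FN) * 100
= 69 / (69 + 29)
= 69 / 98
= 0.7041
= 70.4%

70.4


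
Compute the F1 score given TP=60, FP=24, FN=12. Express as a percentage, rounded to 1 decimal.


Precision = TP / (TP + FP) = 60 / 84 = 0.7143
Recall = TP / (TP + FN) = 60 / 72 = 0.8333
F1 = 2 * P * R / (P + R)
= 2 * 0.7143 * 0.8333 / (0.7143 + 0.8333)
= 1.1905 / 1.5476
= 0.7692
As percentage: 76.9%

76.9


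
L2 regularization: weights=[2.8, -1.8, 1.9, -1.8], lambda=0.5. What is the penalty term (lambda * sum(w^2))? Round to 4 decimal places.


Squaring each weight:
2.8^2 = 7.84
(-1.8)^2 = 3.24
1.9^2 = 3.61
(-1.8)^2 = 3.24
Sum of squares = 17.93
Penalty = 0.5 * 17.93 = 8.9650

8.9650


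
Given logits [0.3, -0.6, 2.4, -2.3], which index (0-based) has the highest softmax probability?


Softmax is a monotonic transformation, so it preserves the argmax.
We need to find the index of the maximum logit.
Index 0: 0.3
Index 1: -0.6
Index 2: 2.4
Index 3: -2.3
Maximum logit = 2.4 at index 2

2


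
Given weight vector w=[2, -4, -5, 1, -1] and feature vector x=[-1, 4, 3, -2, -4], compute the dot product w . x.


Element-wise products:
2 * -1 = -2
-4 * 4 = -16
-5 * 3 = -15
1 * -2 = -2
-1 * -4 = 4
Sum = -2 + -16 + -15 + -2 + 4
= -31

-31


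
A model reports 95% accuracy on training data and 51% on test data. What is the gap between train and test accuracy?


Gap = train_accuracy - test_accuracy
= 95 - 51
= 44%
This large gap strongly indicates overfitting.

44


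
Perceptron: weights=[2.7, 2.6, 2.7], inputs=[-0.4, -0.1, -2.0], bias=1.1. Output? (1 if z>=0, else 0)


z = w . x + b
= 2.7*-0.4 + 2.6*-0.1 + 2.7*-2.0 + 1.1
= -1.08 + -0.26 + -5.4 + 1.1
= -6.74 + 1.1
= -5.64
Since z = -5.64 < 0, output = 0

0


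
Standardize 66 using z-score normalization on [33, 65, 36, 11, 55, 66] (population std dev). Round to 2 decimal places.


Mean = (33 + 65 + 36 + 11 + 55 + 66) / 6 = 44.3333
Variance = sum((x_i - mean)^2) / n = 386.5556
Std = sqrt(386.5556) = 19.661
Z = (x - mean) / std
= (66 - 44.3333) / 19.661
= 21.6667 / 19.661
= 1.10

1.10


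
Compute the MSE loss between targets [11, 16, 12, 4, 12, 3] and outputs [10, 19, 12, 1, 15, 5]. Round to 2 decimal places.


Differences: [1, -3, 0, 3, -3, -2]
Squared errors: [1, 9, 0, 9, 9, 4]
Sum of squared errors = 32
MSE = 32 / 6 = 5.33

5.33


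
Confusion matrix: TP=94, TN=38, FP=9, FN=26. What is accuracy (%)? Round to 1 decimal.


Accuracy = (TP + TN) / (TP + TN + FP + FN) * 100
= (94 + 38) / (94 + 38 + 9 + 26)
= 132 / 167
= 0.7904
= 79.0%

79.0


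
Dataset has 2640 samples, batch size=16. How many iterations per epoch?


Iterations per epoch = dataset_size / batch_size
= 2640 / 16
= 165

165


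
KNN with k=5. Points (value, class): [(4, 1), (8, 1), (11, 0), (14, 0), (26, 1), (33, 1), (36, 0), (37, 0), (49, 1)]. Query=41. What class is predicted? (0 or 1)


Distances from query 41:
Point 37 (class 0): distance = 4
Point 36 (class 0): distance = 5
Point 33 (class 1): distance = 8
Point 49 (class 1): distance = 8
Point 26 (class 1): distance = 15
K=5 nearest neighbors: classes = [0, 0, 1, 1, 1]
Votes for class 1: 3 / 5
Majority vote => class 1

1


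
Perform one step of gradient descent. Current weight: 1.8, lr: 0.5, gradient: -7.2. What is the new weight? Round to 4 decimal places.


w_new = w_old - lr * gradient
= 1.8 - 0.5 * -7.2
= 1.8 - (-3.6)
= 5.4000

5.4000


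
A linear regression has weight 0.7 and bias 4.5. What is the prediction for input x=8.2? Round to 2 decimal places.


y = 0.7 * 8.2 + (4.5)
= 5.74 + (4.5)
= 10.24

10.24


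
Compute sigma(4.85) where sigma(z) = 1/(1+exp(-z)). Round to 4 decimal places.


sigmoid(z) = 1 / (1 + exp(-z))
exp(-(4.85)) = exp(-4.85) = 0.0078
1 + 0.0078 = 1.0078
1 / 1.0078 = 0.9922

0.9922


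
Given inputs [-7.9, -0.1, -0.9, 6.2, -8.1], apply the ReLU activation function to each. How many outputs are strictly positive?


ReLU(x) = max(0, x) for each element:
ReLU(-7.9) = 0
ReLU(-0.1) = 0
ReLU(-0.9) = 0
ReLU(6.2) = 6.2
ReLU(-8.1) = 0
Active neurons (>0): 1

1


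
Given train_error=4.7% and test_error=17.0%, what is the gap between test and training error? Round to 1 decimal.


Generalization gap = test_error - train_error
= 17.0 - 4.7
= 12.3%
A large gap suggests overfitting.

12.3


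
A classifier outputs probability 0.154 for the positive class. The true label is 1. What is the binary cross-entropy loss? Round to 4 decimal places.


For y=1: Loss = -log(p)
= -log(0.154)
= -(-1.8708)
= 1.8708

1.8708


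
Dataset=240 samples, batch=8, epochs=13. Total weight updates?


Iterations per epoch = 240 / 8 = 30
Total updates = iterations_per_epoch * epochs
= 30 * 13
= 390

390


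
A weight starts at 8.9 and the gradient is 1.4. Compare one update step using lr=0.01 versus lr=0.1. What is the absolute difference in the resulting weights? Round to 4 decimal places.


With lr=0.01: w_new = 8.9 - 0.01 * 1.4 = 8.886
With lr=0.1: w_new = 8.9 - 0.1 * 1.4 = 8.76
Absolute difference = |8.886 - 8.76|
= 0.1260

0.1260


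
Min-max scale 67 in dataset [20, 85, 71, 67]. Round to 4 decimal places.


Min = 20, Max = 85
Range = 85 - 20 = 65
Scaled = (x - min) / (max - min)
= (67 - 20) / 65
= 47 / 65
= 0.7231

0.7231


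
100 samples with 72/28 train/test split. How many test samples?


Train samples = 100 * 72% = 72
Test samples = 100 - 72
= 28

28


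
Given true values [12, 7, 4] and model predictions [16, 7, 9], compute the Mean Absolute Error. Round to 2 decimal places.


Absolute errors: [4, 0, 5]
Sum of absolute errors = 9
MAE = 9 / 3 = 3.00

3.00


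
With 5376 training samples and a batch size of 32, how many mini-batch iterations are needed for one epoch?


Iterations per epoch = dataset_size / batch_size
= 5376 / 32
= 168

168


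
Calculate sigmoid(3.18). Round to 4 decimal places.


sigmoid(z) = 1 / (1 + exp(-z))
exp(-(3.18)) = exp(-3.18) = 0.0416
1 + 0.0416 = 1.0416
1 / 1.0416 = 0.9601

0.9601


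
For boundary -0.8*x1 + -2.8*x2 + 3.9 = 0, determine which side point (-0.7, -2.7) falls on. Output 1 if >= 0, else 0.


Compute -0.8 * -0.7 + -2.8 * -2.7 + 3.9
= 0.56 + 7.56 + 3.9
= 12.02
Since 12.02 >= 0, the point is on the positive side.

1


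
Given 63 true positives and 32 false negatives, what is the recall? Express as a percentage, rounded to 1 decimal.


Recall = TP / (TP + FN) * 100
= 63 / (63 + 32)
= 63 / 95
= 0.6632
= 66.3%

66.3


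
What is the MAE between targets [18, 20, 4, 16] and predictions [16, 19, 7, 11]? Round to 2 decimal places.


Absolute errors: [2, 1, 3, 5]
Sum of absolute errors = 11
MAE = 11 / 4 = 2.75

2.75


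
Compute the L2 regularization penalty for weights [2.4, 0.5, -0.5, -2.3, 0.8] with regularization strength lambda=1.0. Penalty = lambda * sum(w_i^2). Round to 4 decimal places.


Squaring each weight:
2.4^2 = 5.76
0.5^2 = 0.25
(-0.5)^2 = 0.25
(-2.3)^2 = 5.29
0.8^2 = 0.64
Sum of squares = 12.19
Penalty = 1.0 * 12.19 = 12.1900

12.1900


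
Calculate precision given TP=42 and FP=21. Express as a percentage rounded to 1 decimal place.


Precision = TP / (TP + FP) * 100
= 42 / (42 + 21)
= 42 / 63
= 0.6667
= 66.7%

66.7


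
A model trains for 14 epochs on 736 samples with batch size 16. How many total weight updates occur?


Iterations per epoch = 736 / 16 = 46
Total updates = iterations_per_epoch * epochs
= 46 * 14
= 644

644


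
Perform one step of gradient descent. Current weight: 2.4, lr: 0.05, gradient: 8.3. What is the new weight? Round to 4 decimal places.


w_new = w_old - lr * gradient
= 2.4 - 0.05 * 8.3
= 2.4 - (0.415)
= 1.9850

1.9850


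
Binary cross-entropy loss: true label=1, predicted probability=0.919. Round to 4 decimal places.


For y=1: Loss = -log(p)
= -log(0.919)
= -(-0.0845)
= 0.0845

0.0845


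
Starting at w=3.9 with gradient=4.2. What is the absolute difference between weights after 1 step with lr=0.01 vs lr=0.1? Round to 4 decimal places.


With lr=0.01: w_new = 3.9 - 0.01 * 4.2 = 3.858
With lr=0.1: w_new = 3.9 - 0.1 * 4.2 = 3.48
Absolute difference = |3.858 - 3.48|
= 0.3780

0.3780


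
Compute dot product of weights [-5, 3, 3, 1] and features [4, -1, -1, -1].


Element-wise products:
-5 * 4 = -20
3 * -1 = -3
3 * -1 = -3
1 * -1 = -1
Sum = -20 + -3 + -3 + -1
= -27

-27


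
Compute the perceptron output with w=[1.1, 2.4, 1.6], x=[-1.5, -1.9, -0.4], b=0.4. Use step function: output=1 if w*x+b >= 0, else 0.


z = w . x + b
= 1.1*-1.5 + 2.4*-1.9 + 1.6*-0.4 + 0.4
= -1.65 + -4.56 + -0.64 + 0.4
= -6.85 + 0.4
= -6.45
Since z = -6.45 < 0, output = 0

0


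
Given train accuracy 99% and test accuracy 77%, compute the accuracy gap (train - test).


Gap = train_accuracy - test_accuracy
= 99 - 77
= 22%
This large gap strongly indicates overfitting.

22


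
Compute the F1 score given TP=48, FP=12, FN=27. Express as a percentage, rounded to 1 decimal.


Precision = TP / (TP + FP) = 48 / 60 = 0.8
Recall = TP / (TP + FN) = 48 / 75 = 0.64
F1 = 2 * P * R / (P + R)
= 2 * 0.8 * 0.64 / (0.8 + 0.64)
= 1.024 / 1.44
= 0.7111
As percentage: 71.1%

71.1


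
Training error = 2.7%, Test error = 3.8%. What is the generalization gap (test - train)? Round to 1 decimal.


Generalization gap = test_error - train_error
= 3.8 - 2.7
= 1.1%
A small gap suggests good generalization.

1.1


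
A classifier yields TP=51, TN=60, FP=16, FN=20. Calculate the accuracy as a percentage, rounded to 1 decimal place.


Accuracy = (TP + TN) / (TP + TN + FP + FN) * 100
= (51 + 60) / (51 + 60 + 16 + 20)
= 111 / 147
= 0.7551
= 75.5%

75.5


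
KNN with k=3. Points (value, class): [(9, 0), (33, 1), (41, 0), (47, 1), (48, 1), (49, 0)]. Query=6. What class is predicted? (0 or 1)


Distances from query 6:
Point 9 (class 0): distance = 3
Point 33 (class 1): distance = 27
Point 41 (class 0): distance = 35
K=3 nearest neighbors: classes = [0, 1, 0]
Votes for class 1: 1 / 3
Majority vote => class 0

0


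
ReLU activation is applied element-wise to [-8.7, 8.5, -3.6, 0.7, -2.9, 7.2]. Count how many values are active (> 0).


ReLU(x) = max(0, x) for each element:
ReLU(-8.7) = 0
ReLU(8.5) = 8.5
ReLU(-3.6) = 0
ReLU(0.7) = 0.7
ReLU(-2.9) = 0
ReLU(7.2) = 7.2
Active neurons (>0): 3

3


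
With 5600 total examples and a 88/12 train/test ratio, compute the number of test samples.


Train samples = 5600 * 88% = 4928
Test samples = 5600 - 4928
= 672

672


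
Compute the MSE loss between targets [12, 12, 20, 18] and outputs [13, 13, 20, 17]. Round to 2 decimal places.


Differences: [-1, -1, 0, 1]
Squared errors: [1, 1, 0, 1]
Sum of squared errors = 3
MSE = 3 / 4 = 0.75

0.75


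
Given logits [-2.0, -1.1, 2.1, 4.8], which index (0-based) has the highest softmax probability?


Softmax is a monotonic transformation, so it preserves the argmax.
We need to find the index of the maximum logit.
Index 0: -2.0
Index 1: -1.1
Index 2: 2.1
Index 3: 4.8
Maximum logit = 4.8 at index 3

3


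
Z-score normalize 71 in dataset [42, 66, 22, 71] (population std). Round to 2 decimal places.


Mean = (42 + 66 + 22 + 71) / 4 = 50.25
Variance = sum((x_i - mean)^2) / n = 386.1875
Std = sqrt(386.1875) = 19.6517
Z = (x - mean) / std
= (71 - 50.25) / 19.6517
= 20.75 / 19.6517
= 1.06

1.06


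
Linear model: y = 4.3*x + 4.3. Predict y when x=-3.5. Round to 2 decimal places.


y = 4.3 * -3.5 + (4.3)
= -15.05 + (4.3)
= -10.75

-10.75


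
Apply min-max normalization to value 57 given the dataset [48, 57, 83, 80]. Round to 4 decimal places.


Min = 48, Max = 83
Range = 83 - 48 = 35
Scaled = (x - min) / (max - min)
= (57 - 48) / 35
= 9 / 35
= 0.2571

0.2571


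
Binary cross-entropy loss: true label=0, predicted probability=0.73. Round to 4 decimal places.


For y=0: Loss = -log(1-p)
= -log(1 - 0.73)
= -log(0.27)
= -(-1.3093)
= 1.3093

1.3093


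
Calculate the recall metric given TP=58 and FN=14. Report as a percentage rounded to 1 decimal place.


Recall = TP / (TP + FN) * 100
= 58 / (58 + 14)
= 58 / 72
= 0.8056
= 80.6%

80.6


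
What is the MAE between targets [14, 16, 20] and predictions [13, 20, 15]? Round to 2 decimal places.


Absolute errors: [1, 4, 5]
Sum of absolute errors = 10
MAE = 10 / 3 = 3.33

3.33


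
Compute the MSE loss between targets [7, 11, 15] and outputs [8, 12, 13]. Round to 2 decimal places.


Differences: [-1, -1, 2]
Squared errors: [1, 1, 4]
Sum of squared errors = 6
MSE = 6 / 3 = 2.00

2.00


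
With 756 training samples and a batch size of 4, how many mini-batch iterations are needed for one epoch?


Iterations per epoch = dataset_size / batch_size
= 756 / 4
= 189

189


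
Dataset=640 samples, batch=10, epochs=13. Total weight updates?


Iterations per epoch = 640 / 10 = 64
Total updates = iterations_per_epoch * epochs
= 64 * 13
= 832

832


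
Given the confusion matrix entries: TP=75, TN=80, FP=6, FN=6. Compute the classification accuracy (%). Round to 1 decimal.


Accuracy = (TP + TN) / (TP + TN + FP + FN) * 100
= (75 + 80) / (75 + 80 + 6 + 6)
= 155 / 167
= 0.9281
= 92.8%

92.8


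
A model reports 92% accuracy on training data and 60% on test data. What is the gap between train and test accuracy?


Gap = train_accuracy - test_accuracy
= 92 - 60
= 32%
This large gap strongly indicates overfitting.

32


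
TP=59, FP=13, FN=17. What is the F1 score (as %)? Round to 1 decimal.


Precision = TP / (TP + FP) = 59 / 72 = 0.8194
Recall = TP / (TP + FN) = 59 / 76 = 0.7763
F1 = 2 * P * R / (P + R)
= 2 * 0.8194 * 0.7763 / (0.8194 + 0.7763)
= 1.2723 / 1.5958
= 0.7973
As percentage: 79.7%

79.7


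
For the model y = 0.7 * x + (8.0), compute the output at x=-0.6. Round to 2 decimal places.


y = 0.7 * -0.6 + (8.0)
= -0.42 + (8.0)
= 7.58

7.58


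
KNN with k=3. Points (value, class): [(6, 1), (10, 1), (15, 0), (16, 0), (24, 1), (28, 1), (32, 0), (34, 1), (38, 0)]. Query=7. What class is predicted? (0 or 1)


Distances from query 7:
Point 6 (class 1): distance = 1
Point 10 (class 1): distance = 3
Point 15 (class 0): distance = 8
K=3 nearest neighbors: classes = [1, 1, 0]
Votes for class 1: 2 / 3
Majority vote => class 1

1


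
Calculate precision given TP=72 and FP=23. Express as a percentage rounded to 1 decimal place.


Precision = TP / (TP + FP) * 100
= 72 / (72 + 23)
= 72 / 95
= 0.7579
= 75.8%

75.8


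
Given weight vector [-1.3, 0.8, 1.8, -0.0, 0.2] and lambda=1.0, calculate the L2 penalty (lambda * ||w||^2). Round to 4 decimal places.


Squaring each weight:
(-1.3)^2 = 1.69
0.8^2 = 0.64
1.8^2 = 3.24
(-0.0)^2 = 0.0
0.2^2 = 0.04
Sum of squares = 5.61
Penalty = 1.0 * 5.61 = 5.6100

5.6100


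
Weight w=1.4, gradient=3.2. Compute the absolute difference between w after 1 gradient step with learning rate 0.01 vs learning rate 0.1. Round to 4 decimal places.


With lr=0.01: w_new = 1.4 - 0.01 * 3.2 = 1.368
With lr=0.1: w_new = 1.4 - 0.1 * 3.2 = 1.08
Absolute difference = |1.368 - 1.08|
= 0.2880

0.2880


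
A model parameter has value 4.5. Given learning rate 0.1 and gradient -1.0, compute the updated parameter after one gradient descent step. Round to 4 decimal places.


w_new = w_old - lr * gradient
= 4.5 - 0.1 * -1.0
= 4.5 - (-0.1)
= 4.6000

4.6000


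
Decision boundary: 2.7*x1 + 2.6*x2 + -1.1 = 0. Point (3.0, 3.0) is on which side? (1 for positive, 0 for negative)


Compute 2.7 * 3.0 + 2.6 * 3.0 + -1.1
= 8.1 + 7.8 + -1.1
= 14.8
Since 14.8 >= 0, the point is on the positive side.

1


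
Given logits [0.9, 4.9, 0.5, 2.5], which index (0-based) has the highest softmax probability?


Softmax is a monotonic transformation, so it preserves the argmax.
We need to find the index of the maximum logit.
Index 0: 0.9
Index 1: 4.9
Index 2: 0.5
Index 3: 2.5
Maximum logit = 4.9 at index 1

1


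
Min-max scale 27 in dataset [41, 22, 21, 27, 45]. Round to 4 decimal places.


Min = 21, Max = 45
Range = 45 - 21 = 24
Scaled = (x - min) / (max - min)
= (27 - 21) / 24
= 6 / 24
= 0.2500

0.2500


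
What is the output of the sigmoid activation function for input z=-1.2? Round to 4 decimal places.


sigmoid(z) = 1 / (1 + exp(-z))
exp(-(-1.2)) = exp(1.2) = 3.3201
1 + 3.3201 = 4.3201
1 / 4.3201 = 0.2315

0.2315


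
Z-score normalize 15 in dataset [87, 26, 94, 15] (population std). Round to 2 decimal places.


Mean = (87 + 26 + 94 + 15) / 4 = 55.5
Variance = sum((x_i - mean)^2) / n = 1246.25
Std = sqrt(1246.25) = 35.3023
Z = (x - mean) / std
= (15 - 55.5) / 35.3023
= -40.5 / 35.3023
= -1.15

-1.15


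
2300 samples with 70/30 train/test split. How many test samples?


Train samples = 2300 * 70% = 1610
Test samples = 2300 - 1610
= 690

690


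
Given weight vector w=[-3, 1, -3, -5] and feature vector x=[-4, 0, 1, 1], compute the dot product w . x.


Element-wise products:
-3 * -4 = 12
1 * 0 = 0
-3 * 1 = -3
-5 * 1 = -5
Sum = 12 + 0 + -3 + -5
= 4

4


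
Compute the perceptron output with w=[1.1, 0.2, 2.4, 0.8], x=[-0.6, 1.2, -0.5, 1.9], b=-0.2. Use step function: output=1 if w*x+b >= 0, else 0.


z = w . x + b
= 1.1*-0.6 + 0.2*1.2 + 2.4*-0.5 + 0.8*1.9 + -0.2
= -0.66 + 0.24 + -1.2 + 1.52 + -0.2
= -0.1 + -0.2
= -0.3
Since z = -0.3 < 0, output = 0

0


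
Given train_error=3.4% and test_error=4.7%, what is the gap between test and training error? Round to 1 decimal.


Generalization gap = test_error - train_error
= 4.7 - 3.4
= 1.3%
A small gap suggests good generalization.

1.3


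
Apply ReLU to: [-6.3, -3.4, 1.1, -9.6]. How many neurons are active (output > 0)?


ReLU(x) = max(0, x) for each element:
ReLU(-6.3) = 0
ReLU(-3.4) = 0
ReLU(1.1) = 1.1
ReLU(-9.6) = 0
Active neurons (>0): 1

1


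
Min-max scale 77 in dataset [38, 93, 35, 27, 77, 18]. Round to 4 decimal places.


Min = 18, Max = 93
Range = 93 - 18 = 75
Scaled = (x - min) / (max - min)
= (77 - 18) / 75
= 59 / 75
= 0.7867

0.7867


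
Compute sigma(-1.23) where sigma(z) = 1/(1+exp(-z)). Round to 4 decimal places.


sigmoid(z) = 1 / (1 + exp(-z))
exp(-(-1.23)) = exp(1.23) = 3.4212
1 + 3.4212 = 4.4212
1 / 4.4212 = 0.2262

0.2262


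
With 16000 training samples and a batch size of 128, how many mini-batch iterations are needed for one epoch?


Iterations per epoch = dataset_size / batch_size
= 16000 / 128
= 125

125


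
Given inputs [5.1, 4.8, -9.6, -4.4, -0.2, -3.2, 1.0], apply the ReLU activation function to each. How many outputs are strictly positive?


ReLU(x) = max(0, x) for each element:
ReLU(5.1) = 5.1
ReLU(4.8) = 4.8
ReLU(-9.6) = 0
ReLU(-4.4) = 0
ReLU(-0.2) = 0
ReLU(-3.2) = 0
ReLU(1.0) = 1.0
Active neurons (>0): 3

3


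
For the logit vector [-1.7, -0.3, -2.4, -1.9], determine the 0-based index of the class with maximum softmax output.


Softmax is a monotonic transformation, so it preserves the argmax.
We need to find the index of the maximum logit.
Index 0: -1.7
Index 1: -0.3
Index 2: -2.4
Index 3: -1.9
Maximum logit = -0.3 at index 1

1


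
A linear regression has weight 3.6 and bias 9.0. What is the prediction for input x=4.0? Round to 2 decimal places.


y = 3.6 * 4.0 + (9.0)
= 14.4 + (9.0)
= 23.40

23.40


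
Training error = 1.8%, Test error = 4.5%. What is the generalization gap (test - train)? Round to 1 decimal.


Generalization gap = test_error - train_error
= 4.5 - 1.8
= 2.7%
A moderate gap.

2.7


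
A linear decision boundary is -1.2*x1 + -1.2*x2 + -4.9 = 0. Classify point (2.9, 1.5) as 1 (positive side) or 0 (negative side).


Compute -1.2 * 2.9 + -1.2 * 1.5 + -4.9
= -3.48 + -1.8 + -4.9
= -10.18
Since -10.18 < 0, the point is on the negative side.

0


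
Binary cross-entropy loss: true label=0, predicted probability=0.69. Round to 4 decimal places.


For y=0: Loss = -log(1-p)
= -log(1 - 0.69)
= -log(0.31)
= -(-1.1712)
= 1.1712

1.1712


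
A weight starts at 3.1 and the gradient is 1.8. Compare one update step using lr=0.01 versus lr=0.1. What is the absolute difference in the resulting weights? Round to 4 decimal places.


With lr=0.01: w_new = 3.1 - 0.01 * 1.8 = 3.082
With lr=0.1: w_new = 3.1 - 0.1 * 1.8 = 2.92
Absolute difference = |3.082 - 2.92|
= 0.1620

0.1620


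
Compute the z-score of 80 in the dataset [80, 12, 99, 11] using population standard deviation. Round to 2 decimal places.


Mean = (80 + 12 + 99 + 11) / 4 = 50.5
Variance = sum((x_i - mean)^2) / n = 1566.25
Std = sqrt(1566.25) = 39.5759
Z = (x - mean) / std
= (80 - 50.5) / 39.5759
= 29.5 / 39.5759
= 0.75

0.75


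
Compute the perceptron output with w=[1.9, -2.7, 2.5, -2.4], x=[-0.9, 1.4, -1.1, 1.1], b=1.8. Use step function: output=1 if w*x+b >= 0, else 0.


z = w . x + b
= 1.9*-0.9 + -2.7*1.4 + 2.5*-1.1 + -2.4*1.1 + 1.8
= -1.71 + -3.78 + -2.75 + -2.64 + 1.8
= -10.88 + 1.8
= -9.08
Since z = -9.08 < 0, output = 0

0


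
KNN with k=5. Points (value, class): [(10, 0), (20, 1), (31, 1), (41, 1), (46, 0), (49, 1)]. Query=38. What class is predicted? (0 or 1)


Distances from query 38:
Point 41 (class 1): distance = 3
Point 31 (class 1): distance = 7
Point 46 (class 0): distance = 8
Point 49 (class 1): distance = 11
Point 20 (class 1): distance = 18
K=5 nearest neighbors: classes = [1, 1, 0, 1, 1]
Votes for class 1: 4 / 5
Majority vote => class 1

1
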